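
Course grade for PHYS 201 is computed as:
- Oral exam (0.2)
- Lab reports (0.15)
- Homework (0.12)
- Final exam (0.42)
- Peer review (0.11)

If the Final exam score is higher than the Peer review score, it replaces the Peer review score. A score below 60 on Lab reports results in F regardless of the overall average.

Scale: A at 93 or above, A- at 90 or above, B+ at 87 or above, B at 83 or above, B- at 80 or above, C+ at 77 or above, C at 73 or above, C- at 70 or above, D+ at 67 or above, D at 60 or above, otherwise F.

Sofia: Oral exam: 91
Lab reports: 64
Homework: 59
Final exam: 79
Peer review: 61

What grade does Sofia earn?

Final exam (79) > Peer review (61), so Peer review counts as 79.
Lab reports score 64 ≥ 60: minimum met.
Weighted total:
  Oral exam 91 × 0.2 = 18.2
  Lab reports 64 × 0.15 = 9.6
  Homework 59 × 0.12 = 7.08
  Final exam 79 × 0.42 = 33.18
  Peer review 79 × 0.11 = 8.69
Sum = 76.75
76.75 is ≥ 73 and < 77 → C

C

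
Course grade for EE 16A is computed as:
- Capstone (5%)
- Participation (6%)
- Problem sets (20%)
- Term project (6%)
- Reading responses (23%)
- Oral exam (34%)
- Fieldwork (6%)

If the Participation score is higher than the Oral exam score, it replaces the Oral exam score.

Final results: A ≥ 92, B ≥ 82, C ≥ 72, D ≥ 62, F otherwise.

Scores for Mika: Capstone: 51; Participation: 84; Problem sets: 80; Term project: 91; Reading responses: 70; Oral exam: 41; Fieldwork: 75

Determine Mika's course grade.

Participation (84) > Oral exam (41), so Oral exam counts as 84.
Weighted total:
  Capstone 51 × 0.05 = 2.55
  Participation 84 × 0.06 = 5.04
  Problem sets 80 × 0.2 = 16
  Term project 91 × 0.06 = 5.46
  Reading responses 70 × 0.23 = 16.1
  Oral exam 84 × 0.34 = 28.56
  Fieldwork 75 × 0.06 = 4.5
Sum = 78.21
78.21 is ≥ 72 and < 82 → C

C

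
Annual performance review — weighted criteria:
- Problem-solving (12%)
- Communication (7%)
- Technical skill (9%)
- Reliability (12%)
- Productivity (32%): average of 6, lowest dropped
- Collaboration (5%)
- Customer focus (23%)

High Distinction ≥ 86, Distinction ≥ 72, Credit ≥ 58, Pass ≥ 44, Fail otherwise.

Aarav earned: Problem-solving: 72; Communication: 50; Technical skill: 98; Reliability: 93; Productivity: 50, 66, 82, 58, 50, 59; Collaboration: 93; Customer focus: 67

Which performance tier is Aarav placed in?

Distinction

Productivity: drop 50 → average of remaining 5 = 315/5 = 63
Weighted total:
  Problem-solving 72 × 0.12 = 8.64
  Communication 50 × 0.07 = 3.5
  Technical skill 98 × 0.09 = 8.82
  Reliability 93 × 0.12 = 11.16
  Productivity 63 × 0.32 = 20.16
  Collaboration 93 × 0.05 = 4.65
  Customer focus 67 × 0.23 = 15.41
Sum = 72.34
72.34 is ≥ 72 and < 86 → Distinction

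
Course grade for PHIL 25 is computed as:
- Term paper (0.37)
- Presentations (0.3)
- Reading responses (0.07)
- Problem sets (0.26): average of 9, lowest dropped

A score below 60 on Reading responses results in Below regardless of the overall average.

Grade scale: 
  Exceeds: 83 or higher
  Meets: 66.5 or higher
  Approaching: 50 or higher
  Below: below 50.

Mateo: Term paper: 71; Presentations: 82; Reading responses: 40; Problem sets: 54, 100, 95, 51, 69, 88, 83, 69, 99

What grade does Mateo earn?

Problem sets: drop 51 → average of remaining 8 = 657/8 = 82.125
Reading responses score 40 < 60: minimum not met.
Weighted total:
  Term paper 71 × 0.37 = 26.27
  Presentations 82 × 0.3 = 24.6
  Reading responses 40 × 0.07 = 2.8
  Problem sets 82.125 × 0.26 = 21.3525
Sum = 75.0225
Because the Reading responses minimum was not met, the result is Below.

Below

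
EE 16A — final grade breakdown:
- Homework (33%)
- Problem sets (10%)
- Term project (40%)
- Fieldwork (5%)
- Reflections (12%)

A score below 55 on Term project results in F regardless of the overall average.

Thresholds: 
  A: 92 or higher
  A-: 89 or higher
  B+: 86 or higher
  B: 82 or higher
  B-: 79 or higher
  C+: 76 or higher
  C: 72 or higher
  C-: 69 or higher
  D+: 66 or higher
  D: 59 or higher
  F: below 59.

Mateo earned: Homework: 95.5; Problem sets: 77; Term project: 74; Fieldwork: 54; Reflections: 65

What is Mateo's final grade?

B-

Term project score 74 ≥ 55: minimum met.
Weighted total:
  Homework 95.5 × 0.33 = 31.515
  Problem sets 77 × 0.1 = 7.7
  Term project 74 × 0.4 = 29.6
  Fieldwork 54 × 0.05 = 2.7
  Reflections 65 × 0.12 = 7.8
Sum = 79.315
79.315 is ≥ 79 and < 82 → B-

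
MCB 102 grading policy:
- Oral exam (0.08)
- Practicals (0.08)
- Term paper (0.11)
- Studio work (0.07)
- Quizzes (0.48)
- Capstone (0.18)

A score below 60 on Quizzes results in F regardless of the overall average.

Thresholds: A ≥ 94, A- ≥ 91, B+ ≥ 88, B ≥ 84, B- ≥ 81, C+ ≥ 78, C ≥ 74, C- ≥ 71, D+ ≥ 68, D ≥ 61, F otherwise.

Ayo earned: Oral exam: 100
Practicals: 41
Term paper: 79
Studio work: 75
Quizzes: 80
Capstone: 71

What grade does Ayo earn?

Quizzes score 80 ≥ 60: minimum met.
Weighted total:
  Oral exam 100 × 0.08 = 8
  Practicals 41 × 0.08 = 3.28
  Term paper 79 × 0.11 = 8.69
  Studio work 75 × 0.07 = 5.25
  Quizzes 80 × 0.48 = 38.4
  Capstone 71 × 0.18 = 12.78
Sum = 76.4
76.4 is ≥ 74 and < 78 → C

C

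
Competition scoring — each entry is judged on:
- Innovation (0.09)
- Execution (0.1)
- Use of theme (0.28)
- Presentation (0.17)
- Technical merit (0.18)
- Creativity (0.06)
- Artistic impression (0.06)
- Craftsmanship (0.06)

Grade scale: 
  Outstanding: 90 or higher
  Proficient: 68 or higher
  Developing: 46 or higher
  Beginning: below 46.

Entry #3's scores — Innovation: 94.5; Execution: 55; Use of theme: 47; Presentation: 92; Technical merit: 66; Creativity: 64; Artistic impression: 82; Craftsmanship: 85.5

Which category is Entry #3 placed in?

Proficient

Weighted total:
  Innovation 94.5 × 0.09 = 8.505
  Execution 55 × 0.1 = 5.5
  Use of theme 47 × 0.28 = 13.16
  Presentation 92 × 0.17 = 15.64
  Technical merit 66 × 0.18 = 11.88
  Creativity 64 × 0.06 = 3.84
  Artistic impression 82 × 0.06 = 4.92
  Craftsmanship 85.5 × 0.06 = 5.13
Sum = 68.575
68.575 is ≥ 68 and < 90 → Proficient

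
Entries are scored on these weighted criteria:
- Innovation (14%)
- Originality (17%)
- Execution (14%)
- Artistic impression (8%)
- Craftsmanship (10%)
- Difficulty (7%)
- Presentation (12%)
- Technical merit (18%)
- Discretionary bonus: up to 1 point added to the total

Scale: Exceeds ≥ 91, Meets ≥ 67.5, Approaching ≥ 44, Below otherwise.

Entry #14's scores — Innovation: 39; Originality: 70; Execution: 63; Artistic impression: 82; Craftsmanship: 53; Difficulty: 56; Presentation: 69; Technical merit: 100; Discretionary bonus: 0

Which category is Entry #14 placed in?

Meets

Weighted total:
  Innovation 39 × 0.14 = 5.46
  Originality 70 × 0.17 = 11.9
  Execution 63 × 0.14 = 8.82
  Artistic impression 82 × 0.08 = 6.56
  Craftsmanship 53 × 0.1 = 5.3
  Difficulty 56 × 0.07 = 3.92
  Presentation 69 × 0.12 = 8.28
  Technical merit 100 × 0.18 = 18
Sum = 68.24
Discretionary bonus: 68.24 + 0 = 68.24
68.24 is ≥ 67.5 and < 91 → Meets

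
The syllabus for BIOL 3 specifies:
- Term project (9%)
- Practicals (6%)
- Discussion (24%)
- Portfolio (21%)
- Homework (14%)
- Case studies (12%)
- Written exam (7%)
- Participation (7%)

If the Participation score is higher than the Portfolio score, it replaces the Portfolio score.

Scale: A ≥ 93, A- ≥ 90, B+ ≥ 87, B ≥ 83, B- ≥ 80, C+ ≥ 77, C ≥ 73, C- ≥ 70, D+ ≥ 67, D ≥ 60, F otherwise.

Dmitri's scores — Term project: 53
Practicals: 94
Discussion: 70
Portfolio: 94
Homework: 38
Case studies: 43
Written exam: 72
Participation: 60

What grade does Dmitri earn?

Participation (60) ≤ Portfolio (94), so Portfolio stays at 94.
Weighted total:
  Term project 53 × 0.09 = 4.77
  Practicals 94 × 0.06 = 5.64
  Discussion 70 × 0.24 = 16.8
  Portfolio 94 × 0.21 = 19.74
  Homework 38 × 0.14 = 5.32
  Case studies 43 × 0.12 = 5.16
  Written exam 72 × 0.07 = 5.04
  Participation 60 × 0.07 = 4.2
Sum = 66.67
66.67 is ≥ 60 and < 67 → D

D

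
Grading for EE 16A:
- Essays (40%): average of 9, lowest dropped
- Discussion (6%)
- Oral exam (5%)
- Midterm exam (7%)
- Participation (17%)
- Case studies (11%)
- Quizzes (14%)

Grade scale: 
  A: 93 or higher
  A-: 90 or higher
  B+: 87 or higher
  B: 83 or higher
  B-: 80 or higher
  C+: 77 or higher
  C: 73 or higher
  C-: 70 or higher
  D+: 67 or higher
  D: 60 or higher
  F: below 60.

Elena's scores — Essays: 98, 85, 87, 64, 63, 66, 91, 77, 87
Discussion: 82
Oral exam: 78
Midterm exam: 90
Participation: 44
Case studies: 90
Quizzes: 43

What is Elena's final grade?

C-

Essays: drop 63 → average of remaining 8 = 655/8 = 81.875
Weighted total:
  Essays 81.875 × 0.4 = 32.75
  Discussion 82 × 0.06 = 4.92
  Oral exam 78 × 0.05 = 3.9
  Midterm exam 90 × 0.07 = 6.3
  Participation 44 × 0.17 = 7.48
  Case studies 90 × 0.11 = 9.9
  Quizzes 43 × 0.14 = 6.02
Sum = 71.27
71.27 is ≥ 70 and < 73 → C-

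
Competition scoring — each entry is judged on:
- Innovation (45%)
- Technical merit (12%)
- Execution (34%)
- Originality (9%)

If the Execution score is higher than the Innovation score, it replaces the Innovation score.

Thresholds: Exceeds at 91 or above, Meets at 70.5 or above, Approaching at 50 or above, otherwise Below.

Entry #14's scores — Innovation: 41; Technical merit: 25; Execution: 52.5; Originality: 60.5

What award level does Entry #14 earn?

Execution (52.5) > Innovation (41), so Innovation counts as 52.5.
Weighted total:
  Innovation 52.5 × 0.45 = 23.625
  Technical merit 25 × 0.12 = 3
  Execution 52.5 × 0.34 = 17.85
  Originality 60.5 × 0.09 = 5.445
Sum = 49.92
49.92 < 50 → Below

Below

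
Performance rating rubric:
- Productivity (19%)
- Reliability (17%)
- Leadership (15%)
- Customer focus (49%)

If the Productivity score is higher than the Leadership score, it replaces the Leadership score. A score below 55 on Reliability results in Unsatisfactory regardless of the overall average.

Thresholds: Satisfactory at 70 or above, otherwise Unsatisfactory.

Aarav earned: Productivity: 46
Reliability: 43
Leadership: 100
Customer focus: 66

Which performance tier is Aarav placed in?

Productivity (46) ≤ Leadership (100), so Leadership stays at 100.
Reliability score 43 < 55: minimum not met.
Weighted total:
  Productivity 46 × 0.19 = 8.74
  Reliability 43 × 0.17 = 7.31
  Leadership 100 × 0.15 = 15
  Customer focus 66 × 0.49 = 32.34
Sum = 63.39
Because the Reliability minimum was not met, the result is Unsatisfactory.

Unsatisfactory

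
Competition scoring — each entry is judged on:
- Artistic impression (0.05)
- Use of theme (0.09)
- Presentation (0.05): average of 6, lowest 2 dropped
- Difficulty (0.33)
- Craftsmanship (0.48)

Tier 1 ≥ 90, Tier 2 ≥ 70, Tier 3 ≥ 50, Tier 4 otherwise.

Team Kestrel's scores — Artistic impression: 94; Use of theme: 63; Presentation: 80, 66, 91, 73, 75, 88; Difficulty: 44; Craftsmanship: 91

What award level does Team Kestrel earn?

Presentation: drop 66, 73 → average of remaining 4 = 334/4 = 83.5
Weighted total:
  Artistic impression 94 × 0.05 = 4.7
  Use of theme 63 × 0.09 = 5.67
  Presentation 83.5 × 0.05 = 4.175
  Difficulty 44 × 0.33 = 14.52
  Craftsmanship 91 × 0.48 = 43.68
Sum = 72.745
72.745 is ≥ 70 and < 90 → Tier 2

Tier 2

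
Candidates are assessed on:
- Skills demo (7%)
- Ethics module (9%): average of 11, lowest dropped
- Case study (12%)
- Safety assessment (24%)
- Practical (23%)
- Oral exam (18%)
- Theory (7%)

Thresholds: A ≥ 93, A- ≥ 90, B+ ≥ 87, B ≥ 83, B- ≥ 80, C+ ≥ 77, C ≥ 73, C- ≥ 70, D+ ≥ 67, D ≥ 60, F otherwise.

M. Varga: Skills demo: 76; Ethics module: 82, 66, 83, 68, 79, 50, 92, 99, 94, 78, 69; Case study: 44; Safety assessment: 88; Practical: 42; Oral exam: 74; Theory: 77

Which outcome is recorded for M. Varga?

D+

Ethics module: drop 50 → average of remaining 10 = 810/10 = 81
Weighted total:
  Skills demo 76 × 0.07 = 5.32
  Ethics module 81 × 0.09 = 7.29
  Case study 44 × 0.12 = 5.28
  Safety assessment 88 × 0.24 = 21.12
  Practical 42 × 0.23 = 9.66
  Oral exam 74 × 0.18 = 13.32
  Theory 77 × 0.07 = 5.39
Sum = 67.38
67.38 is ≥ 67 and < 70 → D+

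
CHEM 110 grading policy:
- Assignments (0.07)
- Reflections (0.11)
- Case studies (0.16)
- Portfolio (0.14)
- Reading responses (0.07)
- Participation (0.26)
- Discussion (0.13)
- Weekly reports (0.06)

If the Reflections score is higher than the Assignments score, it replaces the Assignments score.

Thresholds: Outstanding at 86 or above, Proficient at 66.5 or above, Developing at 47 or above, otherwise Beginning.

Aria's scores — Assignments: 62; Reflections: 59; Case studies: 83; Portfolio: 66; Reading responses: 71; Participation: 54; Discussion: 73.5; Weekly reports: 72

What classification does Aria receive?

Developing

Reflections (59) ≤ Assignments (62), so Assignments stays at 62.
Weighted total:
  Assignments 62 × 0.07 = 4.34
  Reflections 59 × 0.11 = 6.49
  Case studies 83 × 0.16 = 13.28
  Portfolio 66 × 0.14 = 9.24
  Reading responses 71 × 0.07 = 4.97
  Participation 54 × 0.26 = 14.04
  Discussion 73.5 × 0.13 = 9.555
  Weekly reports 72 × 0.06 = 4.32
Sum = 66.235
66.235 is ≥ 47 and < 66.5 → Developing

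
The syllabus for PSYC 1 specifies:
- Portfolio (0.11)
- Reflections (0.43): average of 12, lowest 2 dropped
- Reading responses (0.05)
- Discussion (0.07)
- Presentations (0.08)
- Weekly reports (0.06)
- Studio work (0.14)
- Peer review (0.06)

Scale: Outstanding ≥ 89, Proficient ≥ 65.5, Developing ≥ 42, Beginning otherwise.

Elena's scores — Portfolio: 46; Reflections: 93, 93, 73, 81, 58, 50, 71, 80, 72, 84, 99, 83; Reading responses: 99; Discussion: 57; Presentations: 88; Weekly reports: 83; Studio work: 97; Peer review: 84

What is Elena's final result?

Proficient

Reflections: drop 50, 58 → average of remaining 10 = 829/10 = 82.9
Weighted total:
  Portfolio 46 × 0.11 = 5.06
  Reflections 82.9 × 0.43 = 35.647
  Reading responses 99 × 0.05 = 4.95
  Discussion 57 × 0.07 = 3.99
  Presentations 88 × 0.08 = 7.04
  Weekly reports 83 × 0.06 = 4.98
  Studio work 97 × 0.14 = 13.58
  Peer review 84 × 0.06 = 5.04
Sum = 80.287
80.287 is ≥ 65.5 and < 89 → Proficient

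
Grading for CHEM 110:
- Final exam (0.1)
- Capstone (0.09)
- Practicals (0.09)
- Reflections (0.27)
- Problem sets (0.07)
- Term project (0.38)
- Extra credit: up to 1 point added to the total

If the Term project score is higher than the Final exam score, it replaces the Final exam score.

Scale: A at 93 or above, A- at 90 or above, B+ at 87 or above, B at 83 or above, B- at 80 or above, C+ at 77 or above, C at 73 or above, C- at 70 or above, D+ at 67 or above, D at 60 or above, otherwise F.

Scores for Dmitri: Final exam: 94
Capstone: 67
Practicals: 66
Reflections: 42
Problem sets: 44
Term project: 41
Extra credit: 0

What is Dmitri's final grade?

Term project (41) ≤ Final exam (94), so Final exam stays at 94.
Weighted total:
  Final exam 94 × 0.1 = 9.4
  Capstone 67 × 0.09 = 6.03
  Practicals 66 × 0.09 = 5.94
  Reflections 42 × 0.27 = 11.34
  Problem sets 44 × 0.07 = 3.08
  Term project 41 × 0.38 = 15.58
Sum = 51.37
Extra credit: 51.37 + 0 = 51.37
51.37 < 60 → F

F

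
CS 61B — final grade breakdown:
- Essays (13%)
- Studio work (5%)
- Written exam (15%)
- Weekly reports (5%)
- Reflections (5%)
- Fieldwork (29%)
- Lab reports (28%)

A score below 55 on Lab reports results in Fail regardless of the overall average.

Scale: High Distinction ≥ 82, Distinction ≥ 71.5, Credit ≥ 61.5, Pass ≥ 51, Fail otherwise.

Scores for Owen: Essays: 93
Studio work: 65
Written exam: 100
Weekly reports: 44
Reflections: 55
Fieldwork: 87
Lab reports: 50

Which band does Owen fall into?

Fail

Lab reports score 50 < 55: minimum not met.
Weighted total:
  Essays 93 × 0.13 = 12.09
  Studio work 65 × 0.05 = 3.25
  Written exam 100 × 0.15 = 15
  Weekly reports 44 × 0.05 = 2.2
  Reflections 55 × 0.05 = 2.75
  Fieldwork 87 × 0.29 = 25.23
  Lab reports 50 × 0.28 = 14
Sum = 74.52
Because the Lab reports minimum was not met, the result is Fail.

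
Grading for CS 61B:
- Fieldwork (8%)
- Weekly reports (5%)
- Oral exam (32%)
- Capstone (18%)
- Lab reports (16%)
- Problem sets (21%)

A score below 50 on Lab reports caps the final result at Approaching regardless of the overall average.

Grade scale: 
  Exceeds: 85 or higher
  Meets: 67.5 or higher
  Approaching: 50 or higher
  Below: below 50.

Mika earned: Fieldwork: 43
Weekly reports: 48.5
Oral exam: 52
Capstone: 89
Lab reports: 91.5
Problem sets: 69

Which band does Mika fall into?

Meets

Lab reports score 91.5 ≥ 50: minimum met.
Weighted total:
  Fieldwork 43 × 0.08 = 3.44
  Weekly reports 48.5 × 0.05 = 2.425
  Oral exam 52 × 0.32 = 16.64
  Capstone 89 × 0.18 = 16.02
  Lab reports 91.5 × 0.16 = 14.64
  Problem sets 69 × 0.21 = 14.49
Sum = 67.655
67.655 is ≥ 67.5 and < 85 → Meets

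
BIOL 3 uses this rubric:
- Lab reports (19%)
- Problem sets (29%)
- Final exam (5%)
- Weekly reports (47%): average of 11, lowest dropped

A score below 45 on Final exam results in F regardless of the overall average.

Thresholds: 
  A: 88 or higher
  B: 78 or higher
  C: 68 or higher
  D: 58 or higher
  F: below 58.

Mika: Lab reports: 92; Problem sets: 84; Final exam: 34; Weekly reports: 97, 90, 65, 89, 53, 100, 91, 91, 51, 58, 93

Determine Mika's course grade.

Weekly reports: drop 51 → average of remaining 10 = 827/10 = 82.7
Final exam score 34 < 45: minimum not met.
Weighted total:
  Lab reports 92 × 0.19 = 17.48
  Problem sets 84 × 0.29 = 24.36
  Final exam 34 × 0.05 = 1.7
  Weekly reports 82.7 × 0.47 = 38.869
Sum = 82.409
Because the Final exam minimum was not met, the result is F.

F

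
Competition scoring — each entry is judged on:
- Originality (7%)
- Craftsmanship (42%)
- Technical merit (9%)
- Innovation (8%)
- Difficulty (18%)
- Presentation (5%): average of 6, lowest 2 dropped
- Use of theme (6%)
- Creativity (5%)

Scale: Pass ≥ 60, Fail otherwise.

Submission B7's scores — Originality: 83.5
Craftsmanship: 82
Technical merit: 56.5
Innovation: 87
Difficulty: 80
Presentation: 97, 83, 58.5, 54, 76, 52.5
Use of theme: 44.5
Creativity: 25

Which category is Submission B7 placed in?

Presentation: drop 52.5, 54 → average of remaining 4 = 314.5/4 = 78.625
Weighted total:
  Originality 83.5 × 0.07 = 5.845
  Craftsmanship 82 × 0.42 = 34.44
  Technical merit 56.5 × 0.09 = 5.085
  Innovation 87 × 0.08 = 6.96
  Difficulty 80 × 0.18 = 14.4
  Presentation 78.625 × 0.05 = 3.93125
  Use of theme 44.5 × 0.06 = 2.67
  Creativity 25 × 0.05 = 1.25
Sum = 74.58125
74.58125 ≥ 60 → Pass

Pass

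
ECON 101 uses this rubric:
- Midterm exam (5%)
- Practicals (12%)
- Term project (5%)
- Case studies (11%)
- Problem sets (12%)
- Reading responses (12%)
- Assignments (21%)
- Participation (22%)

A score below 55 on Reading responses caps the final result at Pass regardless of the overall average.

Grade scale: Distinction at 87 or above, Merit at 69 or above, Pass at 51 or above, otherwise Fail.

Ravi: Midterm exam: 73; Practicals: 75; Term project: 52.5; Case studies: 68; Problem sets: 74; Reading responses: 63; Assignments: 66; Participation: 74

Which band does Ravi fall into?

Merit

Reading responses score 63 ≥ 55: minimum met.
Weighted total:
  Midterm exam 73 × 0.05 = 3.65
  Practicals 75 × 0.12 = 9
  Term project 52.5 × 0.05 = 2.625
  Case studies 68 × 0.11 = 7.48
  Problem sets 74 × 0.12 = 8.88
  Reading responses 63 × 0.12 = 7.56
  Assignments 66 × 0.21 = 13.86
  Participation 74 × 0.22 = 16.28
Sum = 69.335
69.335 is ≥ 69 and < 87 → Merit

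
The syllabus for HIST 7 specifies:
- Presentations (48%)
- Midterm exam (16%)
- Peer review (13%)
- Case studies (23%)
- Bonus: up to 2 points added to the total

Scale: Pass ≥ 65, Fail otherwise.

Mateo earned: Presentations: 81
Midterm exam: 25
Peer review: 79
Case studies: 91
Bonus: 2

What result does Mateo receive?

Weighted total:
  Presentations 81 × 0.48 = 38.88
  Midterm exam 25 × 0.16 = 4
  Peer review 79 × 0.13 = 10.27
  Case studies 91 × 0.23 = 20.93
Sum = 74.08
Bonus: 74.08 + 2 = 76.08
76.08 ≥ 65 → Pass

Pass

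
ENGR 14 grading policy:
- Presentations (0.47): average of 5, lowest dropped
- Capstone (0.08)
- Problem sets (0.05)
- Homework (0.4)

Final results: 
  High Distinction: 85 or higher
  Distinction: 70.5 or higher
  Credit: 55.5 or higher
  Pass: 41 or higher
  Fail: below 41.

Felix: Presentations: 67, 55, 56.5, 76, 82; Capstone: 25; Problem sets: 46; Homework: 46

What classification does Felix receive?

Presentations: drop 55 → average of remaining 4 = 281.5/4 = 70.375
Weighted total:
  Presentations 70.375 × 0.47 = 33.07625
  Capstone 25 × 0.08 = 2
  Problem sets 46 × 0.05 = 2.3
  Homework 46 × 0.4 = 18.4
Sum = 55.77625
55.77625 is ≥ 55.5 and < 70.5 → Credit

Credit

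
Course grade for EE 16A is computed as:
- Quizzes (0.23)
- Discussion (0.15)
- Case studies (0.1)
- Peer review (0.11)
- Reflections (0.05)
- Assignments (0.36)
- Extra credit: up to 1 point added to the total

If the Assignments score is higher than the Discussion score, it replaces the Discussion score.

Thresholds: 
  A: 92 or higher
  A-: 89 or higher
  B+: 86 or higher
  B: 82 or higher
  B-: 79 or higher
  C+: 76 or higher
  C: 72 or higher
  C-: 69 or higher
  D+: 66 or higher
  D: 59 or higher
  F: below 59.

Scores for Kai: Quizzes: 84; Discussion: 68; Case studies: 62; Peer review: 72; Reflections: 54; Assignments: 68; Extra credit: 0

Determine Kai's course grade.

C-

Assignments (68) ≤ Discussion (68), so Discussion stays at 68.
Weighted total:
  Quizzes 84 × 0.23 = 19.32
  Discussion 68 × 0.15 = 10.2
  Case studies 62 × 0.1 = 6.2
  Peer review 72 × 0.11 = 7.92
  Reflections 54 × 0.05 = 2.7
  Assignments 68 × 0.36 = 24.48
Sum = 70.82
Extra credit: 70.82 + 0 = 70.82
70.82 is ≥ 69 and < 72 → C-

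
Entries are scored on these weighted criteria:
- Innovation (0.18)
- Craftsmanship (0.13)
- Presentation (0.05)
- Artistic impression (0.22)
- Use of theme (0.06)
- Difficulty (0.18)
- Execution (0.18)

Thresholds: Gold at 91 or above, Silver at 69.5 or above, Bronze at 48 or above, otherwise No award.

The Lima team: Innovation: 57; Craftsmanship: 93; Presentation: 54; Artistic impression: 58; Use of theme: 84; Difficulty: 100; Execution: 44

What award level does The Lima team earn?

Weighted total:
  Innovation 57 × 0.18 = 10.26
  Craftsmanship 93 × 0.13 = 12.09
  Presentation 54 × 0.05 = 2.7
  Artistic impression 58 × 0.22 = 12.76
  Use of theme 84 × 0.06 = 5.04
  Difficulty 100 × 0.18 = 18
  Execution 44 × 0.18 = 7.92
Sum = 68.77
68.77 is ≥ 48 and < 69.5 → Bronze

Bronze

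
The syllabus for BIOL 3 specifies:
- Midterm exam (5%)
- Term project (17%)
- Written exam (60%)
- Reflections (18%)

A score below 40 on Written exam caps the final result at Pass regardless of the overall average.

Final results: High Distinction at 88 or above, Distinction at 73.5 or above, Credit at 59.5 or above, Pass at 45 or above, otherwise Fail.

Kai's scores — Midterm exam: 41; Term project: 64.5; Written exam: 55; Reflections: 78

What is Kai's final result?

Credit

Written exam score 55 ≥ 40: minimum met.
Weighted total:
  Midterm exam 41 × 0.05 = 2.05
  Term project 64.5 × 0.17 = 10.965
  Written exam 55 × 0.6 = 33
  Reflections 78 × 0.18 = 14.04
Sum = 60.055
60.055 is ≥ 59.5 and < 73.5 → Credit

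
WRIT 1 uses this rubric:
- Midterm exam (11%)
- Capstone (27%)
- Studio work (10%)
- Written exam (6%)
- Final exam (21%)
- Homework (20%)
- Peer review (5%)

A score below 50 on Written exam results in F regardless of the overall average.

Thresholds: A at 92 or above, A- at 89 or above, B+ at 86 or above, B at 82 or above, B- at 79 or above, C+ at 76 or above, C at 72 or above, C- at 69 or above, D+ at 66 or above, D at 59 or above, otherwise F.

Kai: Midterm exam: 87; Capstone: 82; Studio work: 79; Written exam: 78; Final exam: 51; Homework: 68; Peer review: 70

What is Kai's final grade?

C

Written exam score 78 ≥ 50: minimum met.
Weighted total:
  Midterm exam 87 × 0.11 = 9.57
  Capstone 82 × 0.27 = 22.14
  Studio work 79 × 0.1 = 7.9
  Written exam 78 × 0.06 = 4.68
  Final exam 51 × 0.21 = 10.71
  Homework 68 × 0.2 = 13.6
  Peer review 70 × 0.05 = 3.5
Sum = 72.1
72.1 is ≥ 72 and < 76 → C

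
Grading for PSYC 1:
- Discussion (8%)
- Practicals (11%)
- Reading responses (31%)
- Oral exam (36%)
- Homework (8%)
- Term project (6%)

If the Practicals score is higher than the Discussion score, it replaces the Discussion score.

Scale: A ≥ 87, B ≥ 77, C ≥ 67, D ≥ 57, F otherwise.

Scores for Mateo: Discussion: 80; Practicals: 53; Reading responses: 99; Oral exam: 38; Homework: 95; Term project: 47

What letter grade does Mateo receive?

Practicals (53) ≤ Discussion (80), so Discussion stays at 80.
Weighted total:
  Discussion 80 × 0.08 = 6.4
  Practicals 53 × 0.11 = 5.83
  Reading responses 99 × 0.31 = 30.69
  Oral exam 38 × 0.36 = 13.68
  Homework 95 × 0.08 = 7.6
  Term project 47 × 0.06 = 2.82
Sum = 67.02
67.02 is ≥ 67 and < 77 → C

C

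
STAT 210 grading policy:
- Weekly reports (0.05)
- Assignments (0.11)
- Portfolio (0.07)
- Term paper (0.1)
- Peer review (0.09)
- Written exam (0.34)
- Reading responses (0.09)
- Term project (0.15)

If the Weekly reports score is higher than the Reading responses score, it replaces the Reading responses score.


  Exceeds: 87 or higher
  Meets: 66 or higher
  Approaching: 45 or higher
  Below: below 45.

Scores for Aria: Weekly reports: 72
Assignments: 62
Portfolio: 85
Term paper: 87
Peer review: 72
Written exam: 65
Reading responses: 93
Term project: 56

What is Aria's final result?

Weekly reports (72) ≤ Reading responses (93), so Reading responses stays at 93.
Weighted total:
  Weekly reports 72 × 0.05 = 3.6
  Assignments 62 × 0.11 = 6.82
  Portfolio 85 × 0.07 = 5.95
  Term paper 87 × 0.1 = 8.7
  Peer review 72 × 0.09 = 6.48
  Written exam 65 × 0.34 = 22.1
  Reading responses 93 × 0.09 = 8.37
  Term project 56 × 0.15 = 8.4
Sum = 70.42
70.42 is ≥ 66 and < 87 → Meets

Meets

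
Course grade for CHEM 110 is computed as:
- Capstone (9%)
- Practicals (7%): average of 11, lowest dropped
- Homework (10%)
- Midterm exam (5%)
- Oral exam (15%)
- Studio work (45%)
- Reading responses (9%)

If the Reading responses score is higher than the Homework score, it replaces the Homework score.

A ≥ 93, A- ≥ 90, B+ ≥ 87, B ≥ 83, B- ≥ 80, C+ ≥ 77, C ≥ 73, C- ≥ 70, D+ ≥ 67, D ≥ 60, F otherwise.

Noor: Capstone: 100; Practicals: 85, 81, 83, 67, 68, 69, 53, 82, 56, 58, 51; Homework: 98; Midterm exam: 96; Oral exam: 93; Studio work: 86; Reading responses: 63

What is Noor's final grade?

Practicals: drop 51 → average of remaining 10 = 702/10 = 70.2
Reading responses (63) ≤ Homework (98), so Homework stays at 98.
Weighted total:
  Capstone 100 × 0.09 = 9
  Practicals 70.2 × 0.07 = 4.914
  Homework 98 × 0.1 = 9.8
  Midterm exam 96 × 0.05 = 4.8
  Oral exam 93 × 0.15 = 13.95
  Studio work 86 × 0.45 = 38.7
  Reading responses 63 × 0.09 = 5.67
Sum = 86.834
86.834 is ≥ 83 and < 87 → B

B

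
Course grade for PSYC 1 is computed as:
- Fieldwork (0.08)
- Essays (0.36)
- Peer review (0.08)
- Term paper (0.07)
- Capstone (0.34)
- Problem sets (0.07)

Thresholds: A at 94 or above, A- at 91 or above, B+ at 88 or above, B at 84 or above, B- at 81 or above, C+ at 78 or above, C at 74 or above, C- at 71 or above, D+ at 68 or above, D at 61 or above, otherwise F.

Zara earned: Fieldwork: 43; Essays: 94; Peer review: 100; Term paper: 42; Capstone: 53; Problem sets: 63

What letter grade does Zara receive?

D+

Weighted total:
  Fieldwork 43 × 0.08 = 3.44
  Essays 94 × 0.36 = 33.84
  Peer review 100 × 0.08 = 8
  Term paper 42 × 0.07 = 2.94
  Capstone 53 × 0.34 = 18.02
  Problem sets 63 × 0.07 = 4.41
Sum = 70.65
70.65 is ≥ 68 and < 71 → D+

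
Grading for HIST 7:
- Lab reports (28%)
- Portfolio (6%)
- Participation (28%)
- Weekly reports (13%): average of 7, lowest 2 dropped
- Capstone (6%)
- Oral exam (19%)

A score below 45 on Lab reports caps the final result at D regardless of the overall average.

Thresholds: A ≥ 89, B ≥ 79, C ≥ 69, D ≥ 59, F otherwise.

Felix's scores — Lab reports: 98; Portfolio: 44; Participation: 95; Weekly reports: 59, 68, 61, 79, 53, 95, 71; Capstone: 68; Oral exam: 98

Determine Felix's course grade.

A

Weekly reports: drop 53, 59 → average of remaining 5 = 374/5 = 74.8
Lab reports score 98 ≥ 45: minimum met.
Weighted total:
  Lab reports 98 × 0.28 = 27.44
  Portfolio 44 × 0.06 = 2.64
  Participation 95 × 0.28 = 26.6
  Weekly reports 74.8 × 0.13 = 9.724
  Capstone 68 × 0.06 = 4.08
  Oral exam 98 × 0.19 = 18.62
Sum = 89.104
89.104 ≥ 89 → A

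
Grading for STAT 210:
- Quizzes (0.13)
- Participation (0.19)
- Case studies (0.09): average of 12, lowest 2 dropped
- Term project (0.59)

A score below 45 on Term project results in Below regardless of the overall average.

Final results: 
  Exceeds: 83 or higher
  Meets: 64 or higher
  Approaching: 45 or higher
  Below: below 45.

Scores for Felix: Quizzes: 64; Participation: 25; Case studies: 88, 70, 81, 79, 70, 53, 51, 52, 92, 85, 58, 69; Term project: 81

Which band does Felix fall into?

Case studies: drop 51, 52 → average of remaining 10 = 745/10 = 74.5
Term project score 81 ≥ 45: minimum met.
Weighted total:
  Quizzes 64 × 0.13 = 8.32
  Participation 25 × 0.19 = 4.75
  Case studies 74.5 × 0.09 = 6.705
  Term project 81 × 0.59 = 47.79
Sum = 67.565
67.565 is ≥ 64 and < 83 → Meets

Meets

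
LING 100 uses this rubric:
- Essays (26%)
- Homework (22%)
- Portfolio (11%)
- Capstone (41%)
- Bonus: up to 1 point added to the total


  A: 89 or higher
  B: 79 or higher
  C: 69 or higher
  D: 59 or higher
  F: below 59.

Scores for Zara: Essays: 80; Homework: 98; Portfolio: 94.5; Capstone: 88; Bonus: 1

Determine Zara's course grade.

A

Weighted total:
  Essays 80 × 0.26 = 20.8
  Homework 98 × 0.22 = 21.56
  Portfolio 94.5 × 0.11 = 10.395
  Capstone 88 × 0.41 = 36.08
Sum = 88.835
Bonus: 88.835 + 1 = 89.835
89.835 ≥ 89 → A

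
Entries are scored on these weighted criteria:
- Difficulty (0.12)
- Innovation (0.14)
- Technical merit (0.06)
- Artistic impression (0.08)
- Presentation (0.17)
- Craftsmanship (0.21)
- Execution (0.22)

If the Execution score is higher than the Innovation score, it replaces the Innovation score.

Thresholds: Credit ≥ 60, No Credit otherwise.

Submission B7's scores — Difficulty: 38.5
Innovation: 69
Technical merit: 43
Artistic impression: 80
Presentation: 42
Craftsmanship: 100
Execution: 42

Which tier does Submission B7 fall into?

Credit

Execution (42) ≤ Innovation (69), so Innovation stays at 69.
Weighted total:
  Difficulty 38.5 × 0.12 = 4.62
  Innovation 69 × 0.14 = 9.66
  Technical merit 43 × 0.06 = 2.58
  Artistic impression 80 × 0.08 = 6.4
  Presentation 42 × 0.17 = 7.14
  Craftsmanship 100 × 0.21 = 21
  Execution 42 × 0.22 = 9.24
Sum = 60.64
60.64 ≥ 60 → Credit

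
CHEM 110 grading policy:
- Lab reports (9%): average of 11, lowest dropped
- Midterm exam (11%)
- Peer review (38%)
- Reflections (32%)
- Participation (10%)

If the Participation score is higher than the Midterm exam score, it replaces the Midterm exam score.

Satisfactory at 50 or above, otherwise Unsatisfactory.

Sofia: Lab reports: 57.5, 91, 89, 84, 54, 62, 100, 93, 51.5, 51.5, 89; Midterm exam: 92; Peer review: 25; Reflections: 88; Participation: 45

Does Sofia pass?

Lab reports: drop 51.5 → average of remaining 10 = 771/10 = 77.1
Participation (45) ≤ Midterm exam (92), so Midterm exam stays at 92.
Weighted total:
  Lab reports 77.1 × 0.09 = 6.939
  Midterm exam 92 × 0.11 = 10.12
  Peer review 25 × 0.38 = 9.5
  Reflections 88 × 0.32 = 28.16
  Participation 45 × 0.1 = 4.5
Sum = 59.219
59.219 ≥ 50 → Satisfactory

Satisfactory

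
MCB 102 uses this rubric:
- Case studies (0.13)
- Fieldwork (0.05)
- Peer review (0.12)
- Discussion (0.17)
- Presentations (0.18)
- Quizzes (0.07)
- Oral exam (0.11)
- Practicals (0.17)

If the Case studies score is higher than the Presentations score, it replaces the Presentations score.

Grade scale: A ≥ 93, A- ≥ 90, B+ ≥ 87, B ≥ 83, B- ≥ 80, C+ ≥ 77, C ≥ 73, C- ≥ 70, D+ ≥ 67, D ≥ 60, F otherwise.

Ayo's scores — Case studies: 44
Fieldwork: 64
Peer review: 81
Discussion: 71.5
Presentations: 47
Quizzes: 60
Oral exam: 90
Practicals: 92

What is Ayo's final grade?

Case studies (44) ≤ Presentations (47), so Presentations stays at 47.
Weighted total:
  Case studies 44 × 0.13 = 5.72
  Fieldwork 64 × 0.05 = 3.2
  Peer review 81 × 0.12 = 9.72
  Discussion 71.5 × 0.17 = 12.155
  Presentations 47 × 0.18 = 8.46
  Quizzes 60 × 0.07 = 4.2
  Oral exam 90 × 0.11 = 9.9
  Practicals 92 × 0.17 = 15.64
Sum = 68.995
68.995 is ≥ 67 and < 70 → D+

D+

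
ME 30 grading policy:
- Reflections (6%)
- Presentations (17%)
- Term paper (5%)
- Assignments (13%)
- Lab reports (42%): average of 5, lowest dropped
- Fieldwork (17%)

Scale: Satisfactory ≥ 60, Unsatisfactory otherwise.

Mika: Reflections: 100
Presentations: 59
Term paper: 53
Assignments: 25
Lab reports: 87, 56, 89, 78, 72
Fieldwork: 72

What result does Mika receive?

Satisfactory

Lab reports: drop 56 → average of remaining 4 = 326/4 = 81.5
Weighted total:
  Reflections 100 × 0.06 = 6
  Presentations 59 × 0.17 = 10.03
  Term paper 53 × 0.05 = 2.65
  Assignments 25 × 0.13 = 3.25
  Lab reports 81.5 × 0.42 = 34.23
  Fieldwork 72 × 0.17 = 12.24
Sum = 68.4
68.4 ≥ 60 → Satisfactory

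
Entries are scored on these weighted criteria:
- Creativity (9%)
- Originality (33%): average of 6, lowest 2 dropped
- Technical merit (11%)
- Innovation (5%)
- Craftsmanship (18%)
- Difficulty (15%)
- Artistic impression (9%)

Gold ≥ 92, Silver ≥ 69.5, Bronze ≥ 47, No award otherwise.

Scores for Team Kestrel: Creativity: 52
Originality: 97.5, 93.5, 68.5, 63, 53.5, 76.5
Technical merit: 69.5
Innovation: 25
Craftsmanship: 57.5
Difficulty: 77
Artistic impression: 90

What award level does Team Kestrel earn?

Silver

Originality: drop 53.5, 63 → average of remaining 4 = 336/4 = 84
Weighted total:
  Creativity 52 × 0.09 = 4.68
  Originality 84 × 0.33 = 27.72
  Technical merit 69.5 × 0.11 = 7.645
  Innovation 25 × 0.05 = 1.25
  Craftsmanship 57.5 × 0.18 = 10.35
  Difficulty 77 × 0.15 = 11.55
  Artistic impression 90 × 0.09 = 8.1
Sum = 71.295
71.295 is ≥ 69.5 and < 92 → Silver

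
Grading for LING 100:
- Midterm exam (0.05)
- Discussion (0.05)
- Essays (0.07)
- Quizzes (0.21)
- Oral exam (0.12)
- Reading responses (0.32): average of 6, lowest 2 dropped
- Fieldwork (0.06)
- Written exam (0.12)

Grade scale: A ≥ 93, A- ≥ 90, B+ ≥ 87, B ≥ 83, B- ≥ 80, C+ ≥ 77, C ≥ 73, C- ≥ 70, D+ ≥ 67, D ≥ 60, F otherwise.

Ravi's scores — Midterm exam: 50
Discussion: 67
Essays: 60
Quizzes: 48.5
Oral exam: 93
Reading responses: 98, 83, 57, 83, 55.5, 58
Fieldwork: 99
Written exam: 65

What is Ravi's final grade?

Reading responses: drop 55.5, 57 → average of remaining 4 = 322/4 = 80.5
Weighted total:
  Midterm exam 50 × 0.05 = 2.5
  Discussion 67 × 0.05 = 3.35
  Essays 60 × 0.07 = 4.2
  Quizzes 48.5 × 0.21 = 10.185
  Oral exam 93 × 0.12 = 11.16
  Reading responses 80.5 × 0.32 = 25.76
  Fieldwork 99 × 0.06 = 5.94
  Written exam 65 × 0.12 = 7.8
Sum = 70.895
70.895 is ≥ 70 and < 73 → C-

C-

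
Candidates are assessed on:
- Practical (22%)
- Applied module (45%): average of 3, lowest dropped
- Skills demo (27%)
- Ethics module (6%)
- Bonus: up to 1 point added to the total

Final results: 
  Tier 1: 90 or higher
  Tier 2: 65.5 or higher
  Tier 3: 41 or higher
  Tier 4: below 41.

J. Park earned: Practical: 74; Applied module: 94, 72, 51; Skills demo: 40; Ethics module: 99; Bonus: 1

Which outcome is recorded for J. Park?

Tier 2

Applied module: drop 51 → average of remaining 2 = 166/2 = 83
Weighted total:
  Practical 74 × 0.22 = 16.28
  Applied module 83 × 0.45 = 37.35
  Skills demo 40 × 0.27 = 10.8
  Ethics module 99 × 0.06 = 5.94
Sum = 70.37
Bonus: 70.37 + 1 = 71.37
71.37 is ≥ 65.5 and < 90 → Tier 2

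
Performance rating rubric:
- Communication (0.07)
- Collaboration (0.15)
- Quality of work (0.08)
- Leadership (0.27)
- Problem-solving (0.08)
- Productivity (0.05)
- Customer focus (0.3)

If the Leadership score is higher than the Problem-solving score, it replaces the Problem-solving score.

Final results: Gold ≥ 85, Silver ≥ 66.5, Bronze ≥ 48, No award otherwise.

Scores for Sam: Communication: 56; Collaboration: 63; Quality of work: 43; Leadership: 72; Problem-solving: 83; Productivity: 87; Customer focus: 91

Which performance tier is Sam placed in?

Leadership (72) ≤ Problem-solving (83), so Problem-solving stays at 83.
Weighted total:
  Communication 56 × 0.07 = 3.92
  Collaboration 63 × 0.15 = 9.45
  Quality of work 43 × 0.08 = 3.44
  Leadership 72 × 0.27 = 19.44
  Problem-solving 83 × 0.08 = 6.64
  Productivity 87 × 0.05 = 4.35
  Customer focus 91 × 0.3 = 27.3
Sum = 74.54
74.54 is ≥ 66.5 and < 85 → Silver

Silver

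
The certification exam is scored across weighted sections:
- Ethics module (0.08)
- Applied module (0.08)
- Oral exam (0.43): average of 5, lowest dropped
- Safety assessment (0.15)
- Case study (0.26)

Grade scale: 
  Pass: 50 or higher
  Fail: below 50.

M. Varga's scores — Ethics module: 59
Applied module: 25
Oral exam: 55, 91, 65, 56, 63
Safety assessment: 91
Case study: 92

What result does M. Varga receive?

Pass

Oral exam: drop 55 → average of remaining 4 = 275/4 = 68.75
Weighted total:
  Ethics module 59 × 0.08 = 4.72
  Applied module 25 × 0.08 = 2
  Oral exam 68.75 × 0.43 = 29.5625
  Safety assessment 91 × 0.15 = 13.65
  Case study 92 × 0.26 = 23.92
Sum = 73.8525
73.8525 ≥ 50 → Pass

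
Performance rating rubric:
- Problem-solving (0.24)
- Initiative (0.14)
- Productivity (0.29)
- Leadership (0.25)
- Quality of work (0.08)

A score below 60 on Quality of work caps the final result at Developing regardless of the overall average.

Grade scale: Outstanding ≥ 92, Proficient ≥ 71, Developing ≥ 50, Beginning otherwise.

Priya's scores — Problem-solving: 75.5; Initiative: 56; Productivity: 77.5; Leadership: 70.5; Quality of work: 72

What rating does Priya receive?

Proficient

Quality of work score 72 ≥ 60: minimum met.
Weighted total:
  Problem-solving 75.5 × 0.24 = 18.12
  Initiative 56 × 0.14 = 7.84
  Productivity 77.5 × 0.29 = 22.475
  Leadership 70.5 × 0.25 = 17.625
  Quality of work 72 × 0.08 = 5.76
Sum = 71.82
71.82 is ≥ 71 and < 92 → Proficient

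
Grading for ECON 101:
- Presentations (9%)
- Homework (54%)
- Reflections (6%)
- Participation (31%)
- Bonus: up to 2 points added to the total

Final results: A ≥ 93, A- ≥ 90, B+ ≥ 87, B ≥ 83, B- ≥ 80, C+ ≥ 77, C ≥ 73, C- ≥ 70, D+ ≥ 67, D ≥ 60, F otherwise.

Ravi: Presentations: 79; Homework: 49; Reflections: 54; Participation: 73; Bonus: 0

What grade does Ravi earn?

Weighted total:
  Presentations 79 × 0.09 = 7.11
  Homework 49 × 0.54 = 26.46
  Reflections 54 × 0.06 = 3.24
  Participation 73 × 0.31 = 22.63
Sum = 59.44
Bonus: 59.44 + 0 = 59.44
59.44 < 60 → F

F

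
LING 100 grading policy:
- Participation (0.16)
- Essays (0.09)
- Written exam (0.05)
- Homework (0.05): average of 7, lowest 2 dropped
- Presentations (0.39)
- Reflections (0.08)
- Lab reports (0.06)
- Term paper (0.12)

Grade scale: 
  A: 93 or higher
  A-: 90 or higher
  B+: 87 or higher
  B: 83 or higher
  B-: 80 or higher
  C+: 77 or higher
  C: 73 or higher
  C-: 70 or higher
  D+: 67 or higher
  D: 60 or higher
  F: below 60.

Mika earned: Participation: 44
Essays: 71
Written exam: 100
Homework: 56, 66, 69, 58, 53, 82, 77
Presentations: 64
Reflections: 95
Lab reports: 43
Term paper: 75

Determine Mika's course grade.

D

Homework: drop 53, 56 → average of remaining 5 = 352/5 = 70.4
Weighted total:
  Participation 44 × 0.16 = 7.04
  Essays 71 × 0.09 = 6.39
  Written exam 100 × 0.05 = 5
  Homework 70.4 × 0.05 = 3.52
  Presentations 64 × 0.39 = 24.96
  Reflections 95 × 0.08 = 7.6
  Lab reports 43 × 0.06 = 2.58
  Term paper 75 × 0.12 = 9
Sum = 66.09
66.09 is ≥ 60 and < 67 → D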